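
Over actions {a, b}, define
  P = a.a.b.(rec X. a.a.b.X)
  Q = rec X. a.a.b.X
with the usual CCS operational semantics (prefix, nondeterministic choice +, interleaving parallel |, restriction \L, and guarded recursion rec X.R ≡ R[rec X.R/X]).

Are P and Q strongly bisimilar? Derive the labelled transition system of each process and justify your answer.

Reachable graph of P (4 states):
  s0 = a.a.b.(rec X. a.a.b.X) | =a=> s1
  s1 = a.b.(rec X. a.a.b.X) | =a=> s2
  s2 = b.(rec X. a.a.b.X) | =b=> s3
  s3 = rec X. a.a.b.X | =a=> s1
Reachable graph of Q (3 states):
  t0 = rec X. a.a.b.X | =a=> t1
  t1 = a.b.(rec X. a.a.b.X) | =a=> t2
  t2 = b.(rec X. a.a.b.X) | =b=> t0
Coarsest stable partition (strong bisimilarity classes):
  B0 = {s0, s3, t0}
  B1 = {s1, t1}
  B2 = {s2, t2}
s0 ∈ B0, t0 ∈ B0 → same block

P ~ Q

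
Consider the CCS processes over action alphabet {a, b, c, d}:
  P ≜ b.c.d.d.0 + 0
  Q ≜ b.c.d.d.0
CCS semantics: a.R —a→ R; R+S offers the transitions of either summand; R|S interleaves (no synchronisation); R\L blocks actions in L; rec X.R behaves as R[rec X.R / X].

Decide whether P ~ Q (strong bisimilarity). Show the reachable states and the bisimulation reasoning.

LTS(P): 5 reachable states
  s0 = b.c.d.d.0 + 0 → ··b··> s1
  s1 = c.d.d.0 → ··c··> s2
  s2 = d.d.0 → ··d··> s3
  s3 = d.0 → ··d··> s4
  s4 = 0 → ·
LTS(Q): 5 reachable states
  t0 = b.c.d.d.0 → ··b··> t1
  t1 = c.d.d.0 → ··c··> t2
  t2 = d.d.0 → ··d··> t3
  t3 = d.0 → ··d··> t4
  t4 = 0 → ·
Partition-refinement fixed point:
  B0 = {s0, t0}
  B1 = {s1, t1}
  B2 = {s2, t2}
  B3 = {s3, t3}
  B4 = {s4, t4}
s0 ∈ B0, t0 ∈ B0 → same block

bisimilar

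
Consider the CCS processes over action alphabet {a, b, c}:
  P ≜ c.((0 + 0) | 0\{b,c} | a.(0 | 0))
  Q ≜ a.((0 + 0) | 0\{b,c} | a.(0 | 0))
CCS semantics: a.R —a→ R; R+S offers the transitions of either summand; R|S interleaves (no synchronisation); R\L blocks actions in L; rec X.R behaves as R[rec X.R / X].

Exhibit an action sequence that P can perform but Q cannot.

c

LTS(P): 3 reachable states
  m0 = c.((0 + 0) | 0\{b,c} | a.(0 | 0)) has moves -c-> m1
  m1 = (0 + 0) | 0\{b,c} | a.(0 | 0) has moves -a-> m2
  m2 = (0 + 0) | 0\{b,c} | (0 | 0) has moves stopped
LTS(Q): 3 reachable states
  n0 = a.((0 + 0) | 0\{b,c} | a.(0 | 0)) has moves -a-> n1
  n1 = (0 + 0) | 0\{b,c} | a.(0 | 0) has moves -a-> n2
  n2 = (0 + 0) | 0\{b,c} | (0 | 0) has moves stopped
Run σ = ⟨c⟩ on P: start {m0}
  [1] c ⇒ {m1}
  — P admits the full trace.
Run σ = ⟨c⟩ on Q: start {n0}
  [1] c ⇒ ∅ (Q stuck)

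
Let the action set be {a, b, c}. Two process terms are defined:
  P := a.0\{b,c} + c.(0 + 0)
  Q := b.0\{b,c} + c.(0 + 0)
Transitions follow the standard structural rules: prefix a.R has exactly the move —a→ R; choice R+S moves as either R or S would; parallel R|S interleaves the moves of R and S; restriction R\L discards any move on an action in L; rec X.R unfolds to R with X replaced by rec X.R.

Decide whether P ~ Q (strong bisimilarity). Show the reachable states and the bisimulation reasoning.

not bisimilar

Reachable graph of P (3 states):
  u0 = a.0\{b,c} + c.(0 + 0) → =a=> u1, =c=> u2
  u1 = 0\{b,c} → deadlocked
  u2 = 0 + 0 → deadlocked
Reachable graph of Q (3 states):
  v0 = b.0\{b,c} + c.(0 + 0) → =b=> v1, =c=> v2
  v1 = 0\{b,c} → deadlocked
  v2 = 0 + 0 → deadlocked
Coarsest stable partition (strong bisimilarity classes):
  B0 = {u0}
  B1 = {u1, u2, v1, v2}
  B2 = {v0}
u0 ∈ B0, v0 ∈ B2 → different blocks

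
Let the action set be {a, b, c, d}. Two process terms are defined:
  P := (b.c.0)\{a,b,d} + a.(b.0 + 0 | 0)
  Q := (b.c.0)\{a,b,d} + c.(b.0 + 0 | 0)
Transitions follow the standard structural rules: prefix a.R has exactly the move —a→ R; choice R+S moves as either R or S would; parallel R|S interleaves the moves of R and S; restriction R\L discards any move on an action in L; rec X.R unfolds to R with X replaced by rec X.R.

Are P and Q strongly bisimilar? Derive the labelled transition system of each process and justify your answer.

NO

P's transition system — 3 states:
  p0 = (b.c.0)\{a,b,d} + a.(b.0 + 0 | 0) | --a--▸ p1
  p1 = b.0 + 0 | 0 | --b--▸ p2
  p2 = 0 | deadlocked
Q's transition system — 3 states:
  q0 = (b.c.0)\{a,b,d} + c.(b.0 + 0 | 0) | --c--▸ q1
  q1 = b.0 + 0 | 0 | --b--▸ q2
  q2 = 0 | deadlocked
Bisimilarity quotient blocks:
  B0 = {p0}
  B1 = {p1, q1}
  B2 = {p2, q2}
  B3 = {q0}
p0 ∈ B0, q0 ∈ B3 → different blocks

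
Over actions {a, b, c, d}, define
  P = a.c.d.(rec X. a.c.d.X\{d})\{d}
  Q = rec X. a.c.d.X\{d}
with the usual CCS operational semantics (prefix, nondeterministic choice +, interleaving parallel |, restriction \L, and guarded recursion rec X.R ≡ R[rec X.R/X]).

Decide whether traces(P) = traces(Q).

YES

P's transition system — 6 states:
  s0 = a.c.d.(rec X. a.c.d.X\{d})\{d} ⊢ —a→ s1
  s1 = c.d.(rec X. a.c.d.X\{d})\{d} ⊢ —c→ s2
  s2 = d.(rec X. a.c.d.X\{d})\{d} ⊢ —d→ s3
  s3 = (rec X. a.c.d.X\{d})\{d} ⊢ —a→ s4
  s4 = (c.d.(rec X. a.c.d.X\{d})\{d})\{d} ⊢ —c→ s5
  s5 = (d.(rec X. a.c.d.X\{d})\{d})\{d} ⊢ deadlocked
Q's transition system — 6 states:
  t0 = rec X. a.c.d.X\{d} ⊢ —a→ t1
  t1 = c.d.(rec X. a.c.d.X\{d})\{d} ⊢ —c→ t2
  t2 = d.(rec X. a.c.d.X\{d})\{d} ⊢ —d→ t3
  t3 = (rec X. a.c.d.X\{d})\{d} ⊢ —a→ t4
  t4 = (c.d.(rec X. a.c.d.X\{d})\{d})\{d} ⊢ —c→ t5
  t5 = (d.(rec X. a.c.d.X\{d})\{d})\{d} ⊢ deadlocked
Bisimilarity quotient blocks:
  B0 = {s0, t0}
  B1 = {s1, t1}
  B2 = {s2, t2}
  B3 = {s3, t3}
  B4 = {s4, t4}
  B5 = {s5, t5}
s0 ∈ B0, t0 ∈ B0 → same block
Bisimilar ⇒ trace-equivalent.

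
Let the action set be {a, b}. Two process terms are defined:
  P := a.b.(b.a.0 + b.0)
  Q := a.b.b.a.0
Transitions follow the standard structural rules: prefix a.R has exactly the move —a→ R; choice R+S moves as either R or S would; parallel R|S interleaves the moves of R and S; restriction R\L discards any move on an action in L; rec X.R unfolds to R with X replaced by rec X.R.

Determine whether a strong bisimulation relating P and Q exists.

LTS(P): 5 reachable states
  s0 = a.b.(b.a.0 + b.0) | =a=> s1
  s1 = b.(b.a.0 + b.0) | =b=> s2
  s2 = b.a.0 + b.0 | =b=> s3, =b=> s4
  s3 = 0 | ∅
  s4 = a.0 | =a=> s3
LTS(Q): 5 reachable states
  t0 = a.b.b.a.0 | =a=> t1
  t1 = b.b.a.0 | =b=> t2
  t2 = b.a.0 | =b=> t3
  t3 = a.0 | =a=> t4
  t4 = 0 | ∅
Bisimilarity quotient blocks:
  B0 = {s0}
  B1 = {s1}
  B2 = {s2}
  B3 = {s4, t3}
  B4 = {s3, t4}
  B5 = {t0}
  B6 = {t1}
  B7 = {t2}
s0 ∈ B0, t0 ∈ B5 → different blocks

not bisimilar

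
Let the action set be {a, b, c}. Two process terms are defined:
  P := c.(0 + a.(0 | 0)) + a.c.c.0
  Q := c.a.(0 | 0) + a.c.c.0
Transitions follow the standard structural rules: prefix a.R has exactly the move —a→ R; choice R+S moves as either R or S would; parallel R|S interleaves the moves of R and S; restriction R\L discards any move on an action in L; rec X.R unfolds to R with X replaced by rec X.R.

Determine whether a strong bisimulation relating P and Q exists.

bisimilar

Reachable graph of P (6 states):
  m0 = c.(0 + a.(0 | 0)) + a.c.c.0 → --a--▸ m1, --c--▸ m2
  m1 = c.c.0 → --c--▸ m3
  m2 = 0 + a.(0 | 0) → --a--▸ m4
  m3 = c.0 → --c--▸ m5
  m4 = 0 | 0 → ·
  m5 = 0 → ·
Reachable graph of Q (6 states):
  n0 = c.a.(0 | 0) + a.c.c.0 → --a--▸ n1, --c--▸ n2
  n1 = c.c.0 → --c--▸ n3
  n2 = a.(0 | 0) → --a--▸ n4
  n3 = c.0 → --c--▸ n5
  n4 = 0 | 0 → ·
  n5 = 0 → ·
Bisimilarity quotient blocks:
  B0 = {m0, n0}
  B1 = {m1, n1}
  B2 = {m3, n3}
  B3 = {m4, m5, n4, n5}
  B4 = {m2, n2}
m0 ∈ B0, n0 ∈ B0 → same block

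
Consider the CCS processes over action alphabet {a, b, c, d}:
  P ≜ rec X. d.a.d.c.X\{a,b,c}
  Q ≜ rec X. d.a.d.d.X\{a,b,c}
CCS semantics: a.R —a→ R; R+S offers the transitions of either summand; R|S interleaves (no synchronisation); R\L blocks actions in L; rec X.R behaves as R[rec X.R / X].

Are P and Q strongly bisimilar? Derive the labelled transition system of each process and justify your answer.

Reachable graph of P (6 states):
  m0 = rec X. d.a.d.c.X\{a,b,c} → ··d··> m1
  m1 = a.d.c.(rec X. d.a.d.c.X\{a,b,c})\{a,b,c} → ··a··> m2
  m2 = d.c.(rec X. d.a.d.c.X\{a,b,c})\{a,b,c} → ··d··> m3
  m3 = c.(rec X. d.a.d.c.X\{a,b,c})\{a,b,c} → ··c··> m4
  m4 = (rec X. d.a.d.c.X\{a,b,c})\{a,b,c} → ··d··> m5
  m5 = (a.d.c.(rec X. d.a.d.c.X\{a,b,c})\{a,b,c})\{a,b,c} → stopped
Reachable graph of Q (6 states):
  n0 = rec X. d.a.d.d.X\{a,b,c} → ··d··> n1
  n1 = a.d.d.(rec X. d.a.d.d.X\{a,b,c})\{a,b,c} → ··a··> n2
  n2 = d.d.(rec X. d.a.d.d.X\{a,b,c})\{a,b,c} → ··d··> n3
  n3 = d.(rec X. d.a.d.d.X\{a,b,c})\{a,b,c} → ··d··> n4
  n4 = (rec X. d.a.d.d.X\{a,b,c})\{a,b,c} → ··d··> n5
  n5 = (a.d.d.(rec X. d.a.d.d.X\{a,b,c})\{a,b,c})\{a,b,c} → stopped
Partition-refinement fixed point:
  B0 = {m0}
  B1 = {m1}
  B2 = {m2}
  B3 = {m3}
  B4 = {m4, n4}
  B5 = {m5, n5}
  B6 = {n0}
  B7 = {n1}
  B8 = {n2}
  B9 = {n3}
m0 ∈ B0, n0 ∈ B6 → different blocks

P ≁ Q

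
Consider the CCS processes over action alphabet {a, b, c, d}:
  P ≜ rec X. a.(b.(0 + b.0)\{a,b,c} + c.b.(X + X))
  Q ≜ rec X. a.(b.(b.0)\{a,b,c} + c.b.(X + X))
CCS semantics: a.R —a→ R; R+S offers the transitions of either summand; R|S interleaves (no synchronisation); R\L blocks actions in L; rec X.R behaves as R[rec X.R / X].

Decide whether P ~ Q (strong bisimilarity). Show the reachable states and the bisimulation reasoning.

bisimilar

Reachable graph of P (5 states):
  u0 = rec X. a.(b.(0 + b.0)\{a,b,c} + c.b.(X + X)) ⊢ ··a··> u1
  u1 = b.(0 + b.0)\{a,b,c} + c.b.((rec X. a.(b.(0 + b.0)\{a,b,c} + c.b.(X + X))) + (rec X. a.(b.(0 + b.0)\{a,b,c} + c.b.(X + X)))) ⊢ ··b··> u2, ··c··> u3
  u2 = (0 + b.0)\{a,b,c} ⊢ ∅
  u3 = b.((rec X. a.(b.(0 + b.0)\{a,b,c} + c.b.(X + X))) + (rec X. a.(b.(0 + b.0)\{a,b,c} + c.b.(X + X)))) ⊢ ··b··> u4
  u4 = (rec X. a.(b.(0 + b.0)\{a,b,c} + c.b.(X + X))) + (rec X. a.(b.(0 + b.0)\{a,b,c} + c.b.(X + X))) ⊢ ··a··> u1
Reachable graph of Q (5 states):
  v0 = rec X. a.(b.(b.0)\{a,b,c} + c.b.(X + X)) ⊢ ··a··> v1
  v1 = b.(b.0)\{a,b,c} + c.b.((rec X. a.(b.(b.0)\{a,b,c} + c.b.(X + X))) + (rec X. a.(b.(b.0)\{a,b,c} + c.b.(X + X)))) ⊢ ··b··> v2, ··c··> v3
  v2 = (b.0)\{a,b,c} ⊢ ∅
  v3 = b.((rec X. a.(b.(b.0)\{a,b,c} + c.b.(X + X))) + (rec X. a.(b.(b.0)\{a,b,c} + c.b.(X + X)))) ⊢ ··b··> v4
  v4 = (rec X. a.(b.(b.0)\{a,b,c} + c.b.(X + X))) + (rec X. a.(b.(b.0)\{a,b,c} + c.b.(X + X))) ⊢ ··a··> v1
Partition-refinement fixed point:
  B0 = {u0, u4, v0, v4}
  B1 = {u1, v1}
  B2 = {u2, v2}
  B3 = {u3, v3}
u0 ∈ B0, v0 ∈ B0 → same block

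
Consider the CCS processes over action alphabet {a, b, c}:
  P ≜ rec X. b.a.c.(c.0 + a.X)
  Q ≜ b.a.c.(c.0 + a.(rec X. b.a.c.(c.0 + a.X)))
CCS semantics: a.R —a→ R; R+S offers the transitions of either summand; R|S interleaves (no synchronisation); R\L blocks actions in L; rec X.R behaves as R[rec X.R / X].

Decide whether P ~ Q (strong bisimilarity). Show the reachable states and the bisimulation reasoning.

bisimilar

Reachable graph of P (5 states):
  m0 = rec X. b.a.c.(c.0 + a.X) ⊢ ··b··> m1
  m1 = a.c.(c.0 + a.(rec X. b.a.c.(c.0 + a.X))) ⊢ ··a··> m2
  m2 = c.(c.0 + a.(rec X. b.a.c.(c.0 + a.X))) ⊢ ··c··> m3
  m3 = c.0 + a.(rec X. b.a.c.(c.0 + a.X)) ⊢ ··a··> m0, ··c··> m4
  m4 = 0 ⊢ (no moves)
Reachable graph of Q (6 states):
  n0 = b.a.c.(c.0 + a.(rec X. b.a.c.(c.0 + a.X))) ⊢ ··b··> n1
  n1 = a.c.(c.0 + a.(rec X. b.a.c.(c.0 + a.X))) ⊢ ··a··> n2
  n2 = c.(c.0 + a.(rec X. b.a.c.(c.0 + a.X))) ⊢ ··c··> n3
  n3 = c.0 + a.(rec X. b.a.c.(c.0 + a.X)) ⊢ ··a··> n4, ··c··> n5
  n4 = rec X. b.a.c.(c.0 + a.X) ⊢ ··b··> n1
  n5 = 0 ⊢ (no moves)
Coarsest stable partition (strong bisimilarity classes):
  B0 = {m0, n0, n4}
  B1 = {m1, n1}
  B2 = {m2, n2}
  B3 = {m3, n3}
  B4 = {m4, n5}
m0 ∈ B0, n0 ∈ B0 → same block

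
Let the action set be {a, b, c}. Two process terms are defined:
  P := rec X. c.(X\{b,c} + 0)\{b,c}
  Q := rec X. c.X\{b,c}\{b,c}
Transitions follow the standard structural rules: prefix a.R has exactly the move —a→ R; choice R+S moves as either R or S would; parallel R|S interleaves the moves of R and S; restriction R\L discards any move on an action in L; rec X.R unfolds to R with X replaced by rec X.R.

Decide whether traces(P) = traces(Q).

YES

P's transition system — 2 states:
  p0 = rec X. c.(X\{b,c} + 0)\{b,c} has moves =c=> p1
  p1 = ((rec X. c.(X\{b,c} + 0)\{b,c})\{b,c} + 0)\{b,c} has moves ∅
Q's transition system — 2 states:
  q0 = rec X. c.X\{b,c}\{b,c} has moves =c=> q1
  q1 = (rec X. c.X\{b,c}\{b,c})\{b,c}\{b,c} has moves ∅
Bisimilarity quotient blocks:
  B0 = {p0, q0}
  B1 = {p1, q1}
p0 ∈ B0, q0 ∈ B0 → same block
Bisimilar ⇒ trace-equivalent.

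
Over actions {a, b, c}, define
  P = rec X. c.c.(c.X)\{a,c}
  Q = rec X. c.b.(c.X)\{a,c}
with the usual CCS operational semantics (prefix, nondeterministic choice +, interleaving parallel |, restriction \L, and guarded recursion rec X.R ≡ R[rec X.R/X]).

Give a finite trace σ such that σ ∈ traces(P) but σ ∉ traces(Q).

Reachable graph of P (3 states):
  s0 = rec X. c.c.(c.X)\{a,c} → =c=> s1
  s1 = c.(c.(rec X. c.c.(c.X)\{a,c}))\{a,c} → =c=> s2
  s2 = (c.(rec X. c.c.(c.X)\{a,c}))\{a,c} → (no moves)
Reachable graph of Q (3 states):
  t0 = rec X. c.b.(c.X)\{a,c} → =c=> t1
  t1 = b.(c.(rec X. c.b.(c.X)\{a,c}))\{a,c} → =b=> t2
  t2 = (c.(rec X. c.b.(c.X)\{a,c}))\{a,c} → (no moves)
Executing cc from P (initial set {s0}):
  after c @ step 1: {s1}
  after c @ step 2: {s2}
  — P admits the full trace.
Executing cc from Q (initial set {t0}):
  after c @ step 1: {t1}
  after c @ step 2: ∅  — Q cannot continue

cc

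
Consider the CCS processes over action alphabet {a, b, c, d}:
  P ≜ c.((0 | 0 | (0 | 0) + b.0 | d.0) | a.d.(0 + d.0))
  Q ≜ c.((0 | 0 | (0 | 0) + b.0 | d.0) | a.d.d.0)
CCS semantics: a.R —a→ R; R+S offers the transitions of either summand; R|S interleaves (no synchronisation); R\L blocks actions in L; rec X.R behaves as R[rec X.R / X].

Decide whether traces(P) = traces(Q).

YES

LTS(P): 17 reachable states
  u0 = c.((0 | 0 | (0 | 0) + b.0 | d.0) | a.d.(0 + d.0)) ⊢ ··c··> u1
  u1 = (0 | 0 | (0 | 0) + b.0 | d.0) | a.d.(0 + d.0) ⊢ ··a··> u2, ··b··> u3, ··d··> u4
  u2 = (0 | 0 | (0 | 0) + b.0 | d.0) | d.(0 + d.0) ⊢ ··b··> u5, ··d··> u6, ··d··> u7
  u3 = 0 | d.0 | a.d.(0 + d.0) ⊢ ··a··> u5, ··d··> u8
  u4 = b.0 | 0 | a.d.(0 + d.0) ⊢ ··a··> u7, ··b··> u8
  u5 = 0 | d.0 | d.(0 + d.0) ⊢ ··d··> u10, ··d··> u9
  u6 = (0 | 0 | (0 | 0) + b.0 | d.0) | (0 + d.0) ⊢ ··b··> u10, ··d··> u11, ··d··> u12
  u7 = b.0 | 0 | d.(0 + d.0) ⊢ ··b··> u9, ··d··> u12
  u8 = 0 | 0 | a.d.(0 + d.0) ⊢ ··a··> u9
  u9 = 0 | 0 | d.(0 + d.0) ⊢ ··d··> u13
  u10 = 0 | d.0 | (0 + d.0) ⊢ ··d··> u13, ··d··> u14
  u11 = (0 | 0 | (0 | 0) + b.0 | d.0) | 0 ⊢ ··b··> u14, ··d··> u15
  u12 = b.0 | 0 | (0 + d.0) ⊢ ··b··> u13, ··d··> u15
  u13 = 0 | 0 | (0 + d.0) ⊢ ··d··> u16
  u14 = 0 | d.0 | 0 ⊢ ··d··> u16
  u15 = b.0 | 0 | 0 ⊢ ··b··> u16
  u16 = 0 | 0 | 0 ⊢ ·
LTS(Q): 17 reachable states
  v0 = c.((0 | 0 | (0 | 0) + b.0 | d.0) | a.d.d.0) ⊢ ··c··> v1
  v1 = (0 | 0 | (0 | 0) + b.0 | d.0) | a.d.d.0 ⊢ ··a··> v2, ··b··> v3, ··d··> v4
  v2 = (0 | 0 | (0 | 0) + b.0 | d.0) | d.d.0 ⊢ ··b··> v5, ··d··> v6, ··d··> v7
  v3 = 0 | d.0 | a.d.d.0 ⊢ ··a··> v5, ··d··> v8
  v4 = b.0 | 0 | a.d.d.0 ⊢ ··a··> v7, ··b··> v8
  v5 = 0 | d.0 | d.d.0 ⊢ ··d··> v10, ··d··> v9
  v6 = (0 | 0 | (0 | 0) + b.0 | d.0) | d.0 ⊢ ··b··> v10, ··d··> v11, ··d··> v12
  v7 = b.0 | 0 | d.d.0 ⊢ ··b··> v9, ··d··> v12
  v8 = 0 | 0 | a.d.d.0 ⊢ ··a··> v9
  v9 = 0 | 0 | d.d.0 ⊢ ··d··> v13
  v10 = 0 | d.0 | d.0 ⊢ ··d··> v13, ··d··> v14
  v11 = (0 | 0 | (0 | 0) + b.0 | d.0) | 0 ⊢ ··b··> v14, ··d··> v15
  v12 = b.0 | 0 | d.0 ⊢ ··b··> v13, ··d··> v15
  v13 = 0 | 0 | d.0 ⊢ ··d··> v16
  v14 = 0 | d.0 | 0 ⊢ ··d··> v16
  v15 = b.0 | 0 | 0 ⊢ ··b··> v16
  v16 = 0 | 0 | 0 ⊢ ·
Partition-refinement fixed point:
  B0 = {u0, v0}
  B1 = {u1, v1}
  B2 = {u4, v4}
  B3 = {u6, u7, v6, v7}
  B4 = {u10, u9, v10, v9}
  B5 = {u13, u14, v13, v14}
  B6 = {u16, v16}
  B7 = {u11, u12, v11, v12}
  B8 = {u15, v15}
  B9 = {u8, v8}
  B10 = {u2, v2}
  B11 = {u5, v5}
  B12 = {u3, v3}
u0 ∈ B0, v0 ∈ B0 → same block
Bisimilar ⇒ trace-equivalent.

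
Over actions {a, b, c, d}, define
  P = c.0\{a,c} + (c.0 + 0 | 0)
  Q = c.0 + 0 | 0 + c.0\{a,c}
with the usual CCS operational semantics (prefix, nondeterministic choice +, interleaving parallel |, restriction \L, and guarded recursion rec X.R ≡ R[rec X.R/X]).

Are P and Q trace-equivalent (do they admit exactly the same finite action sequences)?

P's transition system — 3 states:
  p0 = c.0\{a,c} + (c.0 + 0 | 0) ⊢ =c=> p1, =c=> p2
  p1 = 0 ⊢ ∅
  p2 = 0\{a,c} ⊢ ∅
Q's transition system — 3 states:
  q0 = c.0 + 0 | 0 + c.0\{a,c} ⊢ =c=> q1, =c=> q2
  q1 = 0 ⊢ ∅
  q2 = 0\{a,c} ⊢ ∅
Partition-refinement fixed point:
  B0 = {p0, q0}
  B1 = {p1, p2, q1, q2}
p0 ∈ B0, q0 ∈ B0 → same block
Bisimilar ⇒ trace-equivalent.

traces(P) = traces(Q)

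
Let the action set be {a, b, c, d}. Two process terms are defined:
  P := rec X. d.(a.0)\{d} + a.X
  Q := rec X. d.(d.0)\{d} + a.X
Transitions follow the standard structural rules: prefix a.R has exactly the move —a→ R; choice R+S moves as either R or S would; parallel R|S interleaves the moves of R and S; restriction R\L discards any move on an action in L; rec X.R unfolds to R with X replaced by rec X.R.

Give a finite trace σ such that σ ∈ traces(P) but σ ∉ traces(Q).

da

P's transition system — 3 states:
  m0 = rec X. d.(a.0)\{d} + a.X has moves --a--▸ m0, --d--▸ m1
  m1 = (a.0)\{d} has moves --a--▸ m2
  m2 = 0\{d} has moves ∅
Q's transition system — 2 states:
  n0 = rec X. d.(d.0)\{d} + a.X has moves --a--▸ n0, --d--▸ n1
  n1 = (d.0)\{d} has moves ∅
Trace ⟨da⟩ through P, begin at {m0}:
  after d @ step 1: {m1}
  after a @ step 2: {m2}
  P completes σ.
Trace ⟨da⟩ through Q, begin at {n0}:
  after d @ step 1: {n1}
  after a @ step 2: ∅  — Q cannot continue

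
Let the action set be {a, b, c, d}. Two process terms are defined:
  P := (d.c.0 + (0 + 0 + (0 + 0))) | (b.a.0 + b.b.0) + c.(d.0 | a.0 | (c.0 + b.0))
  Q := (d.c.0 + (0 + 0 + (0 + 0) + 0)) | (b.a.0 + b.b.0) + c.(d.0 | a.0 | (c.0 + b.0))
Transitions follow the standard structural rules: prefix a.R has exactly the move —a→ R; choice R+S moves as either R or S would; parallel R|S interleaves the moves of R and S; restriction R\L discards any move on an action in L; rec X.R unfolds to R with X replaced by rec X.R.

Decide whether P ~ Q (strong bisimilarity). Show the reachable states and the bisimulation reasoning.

P ~ Q

LTS(P): 20 reachable states
  p0 = (d.c.0 + (0 + 0 + (0 + 0))) | (b.a.0 + b.b.0) + c.(d.0 | a.0 | (c.0 + b.0)) :: =b=> p1, =b=> p2, =c=> p3, =d=> p4
  p1 = (d.c.0 + (0 + 0 + (0 + 0))) | a.0 :: =a=> p5, =d=> p6
  p2 = (d.c.0 + (0 + 0 + (0 + 0))) | b.0 :: =b=> p5, =d=> p7
  p3 = d.0 | a.0 | (c.0 + b.0) :: =a=> p8, =b=> p9, =c=> p9, =d=> p10
  p4 = c.0 | (b.a.0 + b.b.0) :: =b=> p6, =b=> p7, =c=> p11
  p5 = (d.c.0 + (0 + 0 + (0 + 0))) | 0 :: =d=> p12
  p6 = c.0 | a.0 :: =a=> p12, =c=> p13
  p7 = c.0 | b.0 :: =b=> p12, =c=> p14
  p8 = d.0 | 0 | (c.0 + b.0) :: =b=> p15, =c=> p15, =d=> p16
  p9 = d.0 | a.0 | 0 :: =a=> p15, =d=> p17
  p10 = 0 | a.0 | (c.0 + b.0) :: =a=> p16, =b=> p17, =c=> p17
  p11 = 0 | (b.a.0 + b.b.0) :: =b=> p13, =b=> p14
  p12 = c.0 | 0 :: =c=> p18
  p13 = 0 | a.0 :: =a=> p18
  p14 = 0 | b.0 :: =b=> p18
  p15 = d.0 | 0 | 0 :: =d=> p19
  p16 = 0 | 0 | (c.0 + b.0) :: =b=> p19, =c=> p19
  p17 = 0 | a.0 | 0 :: =a=> p19
  p18 = 0 | 0 :: ∅
  p19 = 0 | 0 | 0 :: ∅
LTS(Q): 20 reachable states
  q0 = (d.c.0 + (0 + 0 + (0 + 0) + 0)) | (b.a.0 + b.b.0) + c.(d.0 | a.0 | (c.0 + b.0)) :: =b=> q1, =b=> q2, =c=> q3, =d=> q4
  q1 = (d.c.0 + (0 + 0 + (0 + 0) + 0)) | a.0 :: =a=> q5, =d=> q6
  q2 = (d.c.0 + (0 + 0 + (0 + 0) + 0)) | b.0 :: =b=> q5, =d=> q7
  q3 = d.0 | a.0 | (c.0 + b.0) :: =a=> q8, =b=> q9, =c=> q9, =d=> q10
  q4 = c.0 | (b.a.0 + b.b.0) :: =b=> q6, =b=> q7, =c=> q11
  q5 = (d.c.0 + (0 + 0 + (0 + 0) + 0)) | 0 :: =d=> q12
  q6 = c.0 | a.0 :: =a=> q12, =c=> q13
  q7 = c.0 | b.0 :: =b=> q12, =c=> q14
  q8 = d.0 | 0 | (c.0 + b.0) :: =b=> q15, =c=> q15, =d=> q16
  q9 = d.0 | a.0 | 0 :: =a=> q15, =d=> q17
  q10 = 0 | a.0 | (c.0 + b.0) :: =a=> q16, =b=> q17, =c=> q17
  q11 = 0 | (b.a.0 + b.b.0) :: =b=> q13, =b=> q14
  q12 = c.0 | 0 :: =c=> q18
  q13 = 0 | a.0 :: =a=> q18
  q14 = 0 | b.0 :: =b=> q18
  q15 = d.0 | 0 | 0 :: =d=> q19
  q16 = 0 | 0 | (c.0 + b.0) :: =b=> q19, =c=> q19
  q17 = 0 | a.0 | 0 :: =a=> q19
  q18 = 0 | 0 :: ∅
  q19 = 0 | 0 | 0 :: ∅
Bisimilarity quotient blocks:
  B0 = {p0, q0}
  B1 = {p2, q2}
  B2 = {p5, q5}
  B3 = {p12, q12}
  B4 = {p18, p19, q18, q19}
  B5 = {p7, q7}
  B6 = {p14, q14}
  B7 = {p1, q1}
  B8 = {p6, q6}
  B9 = {p13, p17, q13, q17}
  B10 = {p3, q3}
  B11 = {p9, q9}
  B12 = {p15, q15}
  B13 = {p10, q10}
  B14 = {p16, q16}
  B15 = {p8, q8}
  B16 = {p4, q4}
  B17 = {p11, q11}
p0 ∈ B0, q0 ∈ B0 → same block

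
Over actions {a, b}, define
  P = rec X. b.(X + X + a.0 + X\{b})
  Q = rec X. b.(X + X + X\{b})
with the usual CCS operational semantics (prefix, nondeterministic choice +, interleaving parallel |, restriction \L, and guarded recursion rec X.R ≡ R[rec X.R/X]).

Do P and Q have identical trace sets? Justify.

LTS(P): 3 reachable states
  m0 = rec X. b.(X + X + a.0 + X\{b}) | —b→ m1
  m1 = (rec X. b.(X + X + a.0 + X\{b})) + (rec X. b.(X + X + a.0 + X\{b})) + a.0 + (rec X. b.(X + X + a.0 + X\{b}))\{b} | —a→ m2, —b→ m1
  m2 = 0 | (no moves)
LTS(Q): 2 reachable states
  n0 = rec X. b.(X + X + X\{b}) | —b→ n1
  n1 = (rec X. b.(X + X + X\{b})) + (rec X. b.(X + X + X\{b})) + (rec X. b.(X + X + X\{b}))\{b} | —b→ n1
Executing ba from P (initial set {m0}):
  [1] b ⇒ {m1}
  [2] a ⇒ {m2}
  — P admits the full trace.
Executing ba from Q (initial set {n0}):
  [1] b ⇒ {n1}
  [2] a ⇒ ∅ (Q stuck)

NO — witness ⟨ba⟩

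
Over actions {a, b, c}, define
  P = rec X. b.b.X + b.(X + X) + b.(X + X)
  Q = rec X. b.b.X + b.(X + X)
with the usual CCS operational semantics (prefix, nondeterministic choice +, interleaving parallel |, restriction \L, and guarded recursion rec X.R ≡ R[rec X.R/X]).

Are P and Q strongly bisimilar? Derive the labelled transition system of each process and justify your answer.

YES

Reachable graph of P (3 states):
  u0 = rec X. b.b.X + b.(X + X) + b.(X + X) has moves =b=> u1, =b=> u2
  u1 = (rec X. b.b.X + b.(X + X) + b.(X + X)) + (rec X. b.b.X + b.(X + X) + b.(X + X)) has moves =b=> u1, =b=> u2
  u2 = b.(rec X. b.b.X + b.(X + X) + b.(X + X)) has moves =b=> u0
Reachable graph of Q (3 states):
  v0 = rec X. b.b.X + b.(X + X) has moves =b=> v1, =b=> v2
  v1 = (rec X. b.b.X + b.(X + X)) + (rec X. b.b.X + b.(X + X)) has moves =b=> v1, =b=> v2
  v2 = b.(rec X. b.b.X + b.(X + X)) has moves =b=> v0
Bisimilarity quotient blocks:
  B0 = {u0, u1, u2, v0, v1, v2}
u0 ∈ B0, v0 ∈ B0 → same block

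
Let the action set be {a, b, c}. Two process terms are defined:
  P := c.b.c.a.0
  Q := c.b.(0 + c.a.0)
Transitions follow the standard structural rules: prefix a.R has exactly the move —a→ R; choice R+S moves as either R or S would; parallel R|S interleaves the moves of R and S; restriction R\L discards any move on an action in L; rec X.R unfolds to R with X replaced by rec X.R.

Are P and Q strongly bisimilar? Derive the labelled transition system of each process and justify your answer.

YES

LTS(P): 5 reachable states
  u0 = c.b.c.a.0 ⊢ --c--▸ u1
  u1 = b.c.a.0 ⊢ --b--▸ u2
  u2 = c.a.0 ⊢ --c--▸ u3
  u3 = a.0 ⊢ --a--▸ u4
  u4 = 0 ⊢ (no moves)
LTS(Q): 5 reachable states
  v0 = c.b.(0 + c.a.0) ⊢ --c--▸ v1
  v1 = b.(0 + c.a.0) ⊢ --b--▸ v2
  v2 = 0 + c.a.0 ⊢ --c--▸ v3
  v3 = a.0 ⊢ --a--▸ v4
  v4 = 0 ⊢ (no moves)
Bisimilarity quotient blocks:
  B0 = {u0, v0}
  B1 = {u1, v1}
  B2 = {u2, v2}
  B3 = {u3, v3}
  B4 = {u4, v4}
u0 ∈ B0, v0 ∈ B0 → same block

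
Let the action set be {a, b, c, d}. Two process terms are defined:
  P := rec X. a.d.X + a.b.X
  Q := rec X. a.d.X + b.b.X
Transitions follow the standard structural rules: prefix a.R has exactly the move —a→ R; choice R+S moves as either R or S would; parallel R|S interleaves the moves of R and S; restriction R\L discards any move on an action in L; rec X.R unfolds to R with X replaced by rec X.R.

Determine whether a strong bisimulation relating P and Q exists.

LTS(P): 3 reachable states
  m0 = rec X. a.d.X + a.b.X has moves —a→ m1, —a→ m2
  m1 = b.(rec X. a.d.X + a.b.X) has moves —b→ m0
  m2 = d.(rec X. a.d.X + a.b.X) has moves —d→ m0
LTS(Q): 3 reachable states
  n0 = rec X. a.d.X + b.b.X has moves —a→ n1, —b→ n2
  n1 = d.(rec X. a.d.X + b.b.X) has moves —d→ n0
  n2 = b.(rec X. a.d.X + b.b.X) has moves —b→ n0
Partition-refinement fixed point:
  B0 = {m0}
  B1 = {m1}
  B2 = {m2}
  B3 = {n0}
  B4 = {n2}
  B5 = {n1}
m0 ∈ B0, n0 ∈ B3 → different blocks

NO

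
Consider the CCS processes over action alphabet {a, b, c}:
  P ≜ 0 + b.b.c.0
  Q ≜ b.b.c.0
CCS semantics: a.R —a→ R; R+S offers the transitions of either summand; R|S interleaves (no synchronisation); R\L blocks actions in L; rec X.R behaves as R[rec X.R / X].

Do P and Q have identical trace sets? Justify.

P's transition system — 4 states:
  s0 = 0 + b.b.c.0 ⊢ —b→ s1
  s1 = b.c.0 ⊢ —b→ s2
  s2 = c.0 ⊢ —c→ s3
  s3 = 0 ⊢ stopped
Q's transition system — 4 states:
  t0 = b.b.c.0 ⊢ —b→ t1
  t1 = b.c.0 ⊢ —b→ t2
  t2 = c.0 ⊢ —c→ t3
  t3 = 0 ⊢ stopped
Partition-refinement fixed point:
  B0 = {s0, t0}
  B1 = {s1, t1}
  B2 = {s2, t2}
  B3 = {s3, t3}
s0 ∈ B0, t0 ∈ B0 → same block
Bisimilar ⇒ trace-equivalent.

traces(P) = traces(Q)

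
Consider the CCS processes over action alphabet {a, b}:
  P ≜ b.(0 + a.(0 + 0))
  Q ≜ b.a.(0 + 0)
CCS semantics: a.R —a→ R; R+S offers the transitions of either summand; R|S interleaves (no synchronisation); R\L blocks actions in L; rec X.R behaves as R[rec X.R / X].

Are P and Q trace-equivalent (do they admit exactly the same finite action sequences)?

P's transition system — 3 states:
  m0 = b.(0 + a.(0 + 0)) | =b=> m1
  m1 = 0 + a.(0 + 0) | =a=> m2
  m2 = 0 + 0 | stopped
Q's transition system — 3 states:
  n0 = b.a.(0 + 0) | =b=> n1
  n1 = a.(0 + 0) | =a=> n2
  n2 = 0 + 0 | stopped
Partition-refinement fixed point:
  B0 = {m0, n0}
  B1 = {m1, n1}
  B2 = {m2, n2}
m0 ∈ B0, n0 ∈ B0 → same block
Bisimilar ⇒ trace-equivalent.

traces(P) = traces(Q)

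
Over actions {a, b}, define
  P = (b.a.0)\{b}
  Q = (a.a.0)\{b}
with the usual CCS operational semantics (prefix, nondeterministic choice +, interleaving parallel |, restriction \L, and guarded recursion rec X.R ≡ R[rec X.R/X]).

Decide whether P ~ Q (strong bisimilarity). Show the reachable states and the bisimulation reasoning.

NO

Reachable graph of P (1 states):
  s0 = (b.a.0)\{b} has moves (no moves)
Reachable graph of Q (3 states):
  t0 = (a.a.0)\{b} has moves --a--▸ t1
  t1 = (a.0)\{b} has moves --a--▸ t2
  t2 = 0\{b} has moves (no moves)
Partition-refinement fixed point:
  B0 = {s0, t2}
  B1 = {t0}
  B2 = {t1}
s0 ∈ B0, t0 ∈ B1 → different blocks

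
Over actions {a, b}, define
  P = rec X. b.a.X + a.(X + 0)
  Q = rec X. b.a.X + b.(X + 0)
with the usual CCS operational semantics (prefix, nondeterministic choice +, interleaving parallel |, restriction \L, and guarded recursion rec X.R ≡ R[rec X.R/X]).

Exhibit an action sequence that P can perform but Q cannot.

Reachable graph of P (3 states):
  u0 = rec X. b.a.X + a.(X + 0) | -a-> u1, -b-> u2
  u1 = (rec X. b.a.X + a.(X + 0)) + 0 | -a-> u1, -b-> u2
  u2 = a.(rec X. b.a.X + a.(X + 0)) | -a-> u0
Reachable graph of Q (3 states):
  v0 = rec X. b.a.X + b.(X + 0) | -b-> v1, -b-> v2
  v1 = (rec X. b.a.X + b.(X + 0)) + 0 | -b-> v1, -b-> v2
  v2 = a.(rec X. b.a.X + b.(X + 0)) | -a-> v0
Trace ⟨a⟩ through P, begin at {u0}:
  step 1 (a): {u1}
  — P admits the full trace.
Trace ⟨a⟩ through Q, begin at {v0}:
  step 1 (a): ∅  — Q cannot continue

a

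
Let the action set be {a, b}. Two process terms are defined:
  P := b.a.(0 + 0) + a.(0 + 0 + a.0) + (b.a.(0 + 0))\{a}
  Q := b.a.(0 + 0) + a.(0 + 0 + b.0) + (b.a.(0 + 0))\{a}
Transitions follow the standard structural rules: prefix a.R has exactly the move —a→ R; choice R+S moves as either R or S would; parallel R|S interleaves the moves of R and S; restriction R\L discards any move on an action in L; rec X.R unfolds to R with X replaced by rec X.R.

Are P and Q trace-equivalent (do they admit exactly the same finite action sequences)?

trace-distinct — witness ⟨aa⟩

Reachable graph of P (6 states):
  s0 = b.a.(0 + 0) + a.(0 + 0 + a.0) + (b.a.(0 + 0))\{a} :: -a-> s1, -b-> s2, -b-> s3
  s1 = 0 + 0 + a.0 :: -a-> s4
  s2 = (a.(0 + 0))\{a} :: (no moves)
  s3 = a.(0 + 0) :: -a-> s5
  s4 = 0 :: (no moves)
  s5 = 0 + 0 :: (no moves)
Reachable graph of Q (6 states):
  t0 = b.a.(0 + 0) + a.(0 + 0 + b.0) + (b.a.(0 + 0))\{a} :: -a-> t1, -b-> t2, -b-> t3
  t1 = 0 + 0 + b.0 :: -b-> t4
  t2 = (a.(0 + 0))\{a} :: (no moves)
  t3 = a.(0 + 0) :: -a-> t5
  t4 = 0 :: (no moves)
  t5 = 0 + 0 :: (no moves)
Executing aa from P (initial set {s0}):
  step 1 (a): {s1}
  step 2 (a): {s4}
  — P admits the full trace.
Executing aa from Q (initial set {t0}):
  step 1 (a): {t1}
  step 2 (a): ∅ (Q stuck)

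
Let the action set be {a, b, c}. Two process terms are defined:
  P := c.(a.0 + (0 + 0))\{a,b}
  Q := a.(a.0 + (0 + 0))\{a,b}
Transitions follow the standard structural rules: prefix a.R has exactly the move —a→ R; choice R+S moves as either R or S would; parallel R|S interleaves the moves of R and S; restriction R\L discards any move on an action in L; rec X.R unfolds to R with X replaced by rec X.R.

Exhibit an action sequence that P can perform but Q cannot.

c

P's transition system — 2 states:
  m0 = c.(a.0 + (0 + 0))\{a,b} has moves =c=> m1
  m1 = (a.0 + (0 + 0))\{a,b} has moves ·
Q's transition system — 2 states:
  n0 = a.(a.0 + (0 + 0))\{a,b} has moves =a=> n1
  n1 = (a.0 + (0 + 0))\{a,b} has moves ·
Trace ⟨c⟩ through P, begin at {m0}:
  [1] c ⇒ {m1}
  P completes σ.
Trace ⟨c⟩ through Q, begin at {n0}:
  [1] c ⇒ ∅  — Q cannot continue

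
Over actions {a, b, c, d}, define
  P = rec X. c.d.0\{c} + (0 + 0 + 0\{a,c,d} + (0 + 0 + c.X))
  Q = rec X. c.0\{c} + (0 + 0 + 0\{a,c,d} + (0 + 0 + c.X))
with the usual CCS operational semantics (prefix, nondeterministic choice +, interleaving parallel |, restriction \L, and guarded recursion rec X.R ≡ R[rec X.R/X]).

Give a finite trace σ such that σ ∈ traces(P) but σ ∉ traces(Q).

cd

P's transition system — 3 states:
  m0 = rec X. c.d.0\{c} + (0 + 0 + 0\{a,c,d} + (0 + 0 + c.X)) :: —c→ m0, —c→ m1
  m1 = d.0\{c} :: —d→ m2
  m2 = 0\{c} :: stopped
Q's transition system — 2 states:
  n0 = rec X. c.0\{c} + (0 + 0 + 0\{a,c,d} + (0 + 0 + c.X)) :: —c→ n0, —c→ n1
  n1 = 0\{c} :: stopped
Run σ = ⟨cd⟩ on P: start {m0}
  [1] c ⇒ {m0, m1}
  [2] d ⇒ {m2}
  P completes σ.
Run σ = ⟨cd⟩ on Q: start {n0}
  [1] c ⇒ {n0, n1}
  [2] d ⇒ ∅ (Q stuck)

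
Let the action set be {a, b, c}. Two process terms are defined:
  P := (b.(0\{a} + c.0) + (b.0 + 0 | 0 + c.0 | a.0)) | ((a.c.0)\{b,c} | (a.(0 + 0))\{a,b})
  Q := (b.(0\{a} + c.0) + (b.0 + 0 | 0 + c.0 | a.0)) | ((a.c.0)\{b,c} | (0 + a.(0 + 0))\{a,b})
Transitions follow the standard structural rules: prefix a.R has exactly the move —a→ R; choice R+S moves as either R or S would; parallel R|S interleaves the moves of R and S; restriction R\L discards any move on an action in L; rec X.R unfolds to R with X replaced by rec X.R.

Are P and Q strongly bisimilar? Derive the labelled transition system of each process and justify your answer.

P's transition system — 12 states:
  u0 = (b.(0\{a} + c.0) + (b.0 + 0 | 0 + c.0 | a.0)) | ((a.c.0)\{b,c} | (a.(0 + 0))\{a,b}) → =a=> u1, =a=> u2, =b=> u3, =b=> u4, =c=> u5
  u1 = (b.(0\{a} + c.0) + (b.0 + 0 | 0 + c.0 | a.0)) | ((c.0)\{b,c} | (a.(0 + 0))\{a,b}) → =a=> u6, =b=> u7, =b=> u8, =c=> u9
  u2 = c.0 | 0 | ((a.c.0)\{b,c} | (a.(0 + 0))\{a,b}) → =a=> u6, =c=> u10
  u3 = (0\{a} + c.0) | ((a.c.0)\{b,c} | (a.(0 + 0))\{a,b}) → =a=> u7, =c=> u4
  u4 = 0 | ((a.c.0)\{b,c} | (a.(0 + 0))\{a,b}) → =a=> u8
  u5 = 0 | a.0 | ((a.c.0)\{b,c} | (a.(0 + 0))\{a,b}) → =a=> u10, =a=> u9
  u6 = c.0 | 0 | ((c.0)\{b,c} | (a.(0 + 0))\{a,b}) → =c=> u11
  u7 = (0\{a} + c.0) | ((c.0)\{b,c} | (a.(0 + 0))\{a,b}) → =c=> u8
  u8 = 0 | ((c.0)\{b,c} | (a.(0 + 0))\{a,b}) → stopped
  u9 = 0 | a.0 | ((c.0)\{b,c} | (a.(0 + 0))\{a,b}) → =a=> u11
  u10 = 0 | 0 | ((a.c.0)\{b,c} | (a.(0 + 0))\{a,b}) → =a=> u11
  u11 = 0 | 0 | ((c.0)\{b,c} | (a.(0 + 0))\{a,b}) → stopped
Q's transition system — 12 states:
  v0 = (b.(0\{a} + c.0) + (b.0 + 0 | 0 + c.0 | a.0)) | ((a.c.0)\{b,c} | (0 + a.(0 + 0))\{a,b}) → =a=> v1, =a=> v2, =b=> v3, =b=> v4, =c=> v5
  v1 = (b.(0\{a} + c.0) + (b.0 + 0 | 0 + c.0 | a.0)) | ((c.0)\{b,c} | (0 + a.(0 + 0))\{a,b}) → =a=> v6, =b=> v7, =b=> v8, =c=> v9
  v2 = c.0 | 0 | ((a.c.0)\{b,c} | (0 + a.(0 + 0))\{a,b}) → =a=> v6, =c=> v10
  v3 = (0\{a} + c.0) | ((a.c.0)\{b,c} | (0 + a.(0 + 0))\{a,b}) → =a=> v7, =c=> v4
  v4 = 0 | ((a.c.0)\{b,c} | (0 + a.(0 + 0))\{a,b}) → =a=> v8
  v5 = 0 | a.0 | ((a.c.0)\{b,c} | (0 + a.(0 + 0))\{a,b}) → =a=> v10, =a=> v9
  v6 = c.0 | 0 | ((c.0)\{b,c} | (0 + a.(0 + 0))\{a,b}) → =c=> v11
  v7 = (0\{a} + c.0) | ((c.0)\{b,c} | (0 + a.(0 + 0))\{a,b}) → =c=> v8
  v8 = 0 | ((c.0)\{b,c} | (0 + a.(0 + 0))\{a,b}) → stopped
  v9 = 0 | a.0 | ((c.0)\{b,c} | (0 + a.(0 + 0))\{a,b}) → =a=> v11
  v10 = 0 | 0 | ((a.c.0)\{b,c} | (0 + a.(0 + 0))\{a,b}) → =a=> v11
  v11 = 0 | 0 | ((c.0)\{b,c} | (0 + a.(0 + 0))\{a,b}) → stopped
Coarsest stable partition (strong bisimilarity classes):
  B0 = {u0, v0}
  B1 = {u2, u3, v2, v3}
  B2 = {u10, u4, u9, v10, v4, v9}
  B3 = {u11, u8, v11, v8}
  B4 = {u6, u7, v6, v7}
  B5 = {u5, v5}
  B6 = {u1, v1}
u0 ∈ B0, v0 ∈ B0 → same block

YES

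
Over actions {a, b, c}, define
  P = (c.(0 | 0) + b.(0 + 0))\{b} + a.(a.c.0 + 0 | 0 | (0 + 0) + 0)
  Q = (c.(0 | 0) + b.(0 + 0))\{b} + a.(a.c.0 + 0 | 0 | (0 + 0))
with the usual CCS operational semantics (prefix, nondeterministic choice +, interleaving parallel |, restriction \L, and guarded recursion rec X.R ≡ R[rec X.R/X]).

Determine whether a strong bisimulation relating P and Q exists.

YES

LTS(P): 5 reachable states
  p0 = (c.(0 | 0) + b.(0 + 0))\{b} + a.(a.c.0 + 0 | 0 | (0 + 0) + 0) → —a→ p1, —c→ p2
  p1 = a.c.0 + 0 | 0 | (0 + 0) + 0 → —a→ p3
  p2 = (0 | 0)\{b} → ·
  p3 = c.0 → —c→ p4
  p4 = 0 → ·
LTS(Q): 5 reachable states
  q0 = (c.(0 | 0) + b.(0 + 0))\{b} + a.(a.c.0 + 0 | 0 | (0 + 0)) → —a→ q1, —c→ q2
  q1 = a.c.0 + 0 | 0 | (0 + 0) → —a→ q3
  q2 = (0 | 0)\{b} → ·
  q3 = c.0 → —c→ q4
  q4 = 0 → ·
Bisimilarity quotient blocks:
  B0 = {p0, q0}
  B1 = {p2, p4, q2, q4}
  B2 = {p1, q1}
  B3 = {p3, q3}
p0 ∈ B0, q0 ∈ B0 → same block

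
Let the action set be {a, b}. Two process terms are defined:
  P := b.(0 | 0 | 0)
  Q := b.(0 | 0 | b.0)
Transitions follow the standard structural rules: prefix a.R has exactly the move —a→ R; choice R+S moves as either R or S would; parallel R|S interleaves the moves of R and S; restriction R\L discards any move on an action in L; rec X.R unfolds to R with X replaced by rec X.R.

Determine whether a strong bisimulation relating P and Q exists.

NO

LTS(P): 2 reachable states
  s0 = b.(0 | 0 | 0) ⊢ --b--▸ s1
  s1 = 0 | 0 | 0 ⊢ ·
LTS(Q): 3 reachable states
  t0 = b.(0 | 0 | b.0) ⊢ --b--▸ t1
  t1 = 0 | 0 | b.0 ⊢ --b--▸ t2
  t2 = 0 | 0 | 0 ⊢ ·
Bisimilarity quotient blocks:
  B0 = {s0, t1}
  B1 = {s1, t2}
  B2 = {t0}
s0 ∈ B0, t0 ∈ B2 → different blocks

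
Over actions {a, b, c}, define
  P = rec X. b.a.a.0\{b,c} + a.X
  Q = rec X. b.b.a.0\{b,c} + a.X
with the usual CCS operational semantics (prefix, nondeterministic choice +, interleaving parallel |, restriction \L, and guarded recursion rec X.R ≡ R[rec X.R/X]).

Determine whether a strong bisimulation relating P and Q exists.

LTS(P): 4 reachable states
  m0 = rec X. b.a.a.0\{b,c} + a.X → =a=> m0, =b=> m1
  m1 = a.a.0\{b,c} → =a=> m2
  m2 = a.0\{b,c} → =a=> m3
  m3 = 0\{b,c} → ·
LTS(Q): 4 reachable states
  n0 = rec X. b.b.a.0\{b,c} + a.X → =a=> n0, =b=> n1
  n1 = b.a.0\{b,c} → =b=> n2
  n2 = a.0\{b,c} → =a=> n3
  n3 = 0\{b,c} → ·
Coarsest stable partition (strong bisimilarity classes):
  B0 = {m0}
  B1 = {m1}
  B2 = {m2, n2}
  B3 = {m3, n3}
  B4 = {n0}
  B5 = {n1}
m0 ∈ B0, n0 ∈ B4 → different blocks

P ≁ Q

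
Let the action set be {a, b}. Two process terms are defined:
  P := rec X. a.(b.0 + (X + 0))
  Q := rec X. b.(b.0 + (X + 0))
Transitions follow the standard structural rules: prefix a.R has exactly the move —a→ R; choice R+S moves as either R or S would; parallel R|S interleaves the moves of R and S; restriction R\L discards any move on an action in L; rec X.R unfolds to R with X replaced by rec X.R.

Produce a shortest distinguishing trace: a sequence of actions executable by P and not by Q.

LTS(P): 3 reachable states
  p0 = rec X. a.(b.0 + (X + 0)) | --a--▸ p1
  p1 = b.0 + ((rec X. a.(b.0 + (X + 0))) + 0) | --a--▸ p1, --b--▸ p2
  p2 = 0 | ·
LTS(Q): 3 reachable states
  q0 = rec X. b.(b.0 + (X + 0)) | --b--▸ q1
  q1 = b.0 + ((rec X. b.(b.0 + (X + 0))) + 0) | --b--▸ q1, --b--▸ q2
  q2 = 0 | ·
Run σ = ⟨a⟩ on P: start {p0}
  [1] a ⇒ {p1}
  P completes σ.
Run σ = ⟨a⟩ on Q: start {q0}
  [1] a ⇒ ∅ (Q stuck)

a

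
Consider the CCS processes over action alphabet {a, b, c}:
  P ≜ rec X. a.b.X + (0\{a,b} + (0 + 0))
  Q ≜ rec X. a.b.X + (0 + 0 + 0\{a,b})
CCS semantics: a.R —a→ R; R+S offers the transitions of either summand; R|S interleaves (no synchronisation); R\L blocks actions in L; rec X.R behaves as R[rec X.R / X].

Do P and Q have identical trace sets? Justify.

trace-equivalent

P's transition system — 2 states:
  m0 = rec X. a.b.X + (0\{a,b} + (0 + 0)) ⊢ —a→ m1
  m1 = b.(rec X. a.b.X + (0\{a,b} + (0 + 0))) ⊢ —b→ m0
Q's transition system — 2 states:
  n0 = rec X. a.b.X + (0 + 0 + 0\{a,b}) ⊢ —a→ n1
  n1 = b.(rec X. a.b.X + (0 + 0 + 0\{a,b})) ⊢ —b→ n0
Bisimilarity quotient blocks:
  B0 = {m0, n0}
  B1 = {m1, n1}
m0 ∈ B0, n0 ∈ B0 → same block
Bisimilar ⇒ trace-equivalent.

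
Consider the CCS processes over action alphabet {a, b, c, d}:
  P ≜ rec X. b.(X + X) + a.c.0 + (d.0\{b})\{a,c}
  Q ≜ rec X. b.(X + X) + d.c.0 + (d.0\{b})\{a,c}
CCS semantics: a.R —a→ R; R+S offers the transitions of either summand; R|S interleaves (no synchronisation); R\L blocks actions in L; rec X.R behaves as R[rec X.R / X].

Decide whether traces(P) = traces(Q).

traces(P) ≠ traces(Q) — witness ⟨a⟩

LTS(P): 5 reachable states
  p0 = rec X. b.(X + X) + a.c.0 + (d.0\{b})\{a,c} ⊢ ··a··> p1, ··b··> p2, ··d··> p3
  p1 = c.0 ⊢ ··c··> p4
  p2 = (rec X. b.(X + X) + a.c.0 + (d.0\{b})\{a,c}) + (rec X. b.(X + X) + a.c.0 + (d.0\{b})\{a,c}) ⊢ ··a··> p1, ··b··> p2, ··d··> p3
  p3 = 0\{b}\{a,c} ⊢ stopped
  p4 = 0 ⊢ stopped
LTS(Q): 5 reachable states
  q0 = rec X. b.(X + X) + d.c.0 + (d.0\{b})\{a,c} ⊢ ··b··> q1, ··d··> q2, ··d··> q3
  q1 = (rec X. b.(X + X) + d.c.0 + (d.0\{b})\{a,c}) + (rec X. b.(X + X) + d.c.0 + (d.0\{b})\{a,c}) ⊢ ··b··> q1, ··d··> q2, ··d··> q3
  q2 = 0\{b}\{a,c} ⊢ stopped
  q3 = c.0 ⊢ ··c··> q4
  q4 = 0 ⊢ stopped
Run σ = ⟨a⟩ on P: start {p0}
  step 1 (a): {p1}
  — P admits the full trace.
Run σ = ⟨a⟩ on Q: start {q0}
  step 1 (a): no successor for Q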